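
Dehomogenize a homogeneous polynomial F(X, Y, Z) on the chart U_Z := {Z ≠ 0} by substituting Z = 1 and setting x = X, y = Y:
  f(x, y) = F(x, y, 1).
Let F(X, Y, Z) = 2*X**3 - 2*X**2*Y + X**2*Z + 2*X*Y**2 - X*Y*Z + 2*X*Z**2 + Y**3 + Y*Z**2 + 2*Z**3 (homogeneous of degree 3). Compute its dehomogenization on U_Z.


f(x, y) = 2*x**3 - 2*x**2*y + x**2 + 2*x*y**2 - x*y + 2*x + y**3 + y + 2

On U_Z we set Z = 1. Each monomial c·X^i·Y^j·Z^k in F becomes c·x^i·y^j·1^k = c·x^i·y^j.
Substituting Z = 1: F(X, Y, 1) = 2*x**3 - 2*x**2*y + x**2 + 2*x*y**2 - x*y + 2*x + y**3 + y + 2.
Note: deg(f) ≤ deg(F) = 3; strict inequality happens when F is divisible by Z (lost terms).


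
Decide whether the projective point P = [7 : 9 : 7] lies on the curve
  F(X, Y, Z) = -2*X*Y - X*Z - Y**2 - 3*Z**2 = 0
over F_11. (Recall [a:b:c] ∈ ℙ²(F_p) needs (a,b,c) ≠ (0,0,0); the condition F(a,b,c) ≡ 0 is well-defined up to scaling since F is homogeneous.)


F(7,9,7) ≡ 4 (mod 11); P is NOT on the curve.

Evaluate F(7, 9, 7) term-by-term (mod 11).
  -2*X*Y ↦ -2·7·9·1 = -126
  -X*Z ↦ -1·7·1·7 = -49
  -Y**2 ↦ -1·1·81·1 = -81
  -3*Z**2 ↦ -3·1·1·49 = -147
Sum: F(7, 9, 7) = (-126) + (-49) + (-81) + (-147) = -403.
Reducing mod 11: -403 ≡ 4 (mod 11).
Since F(a, b, c) ≡ 4 ≠ 0 (mod 11), P does NOT lie on the curve.


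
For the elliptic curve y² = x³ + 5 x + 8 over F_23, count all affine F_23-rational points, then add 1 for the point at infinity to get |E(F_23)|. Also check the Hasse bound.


Affine points = {(0, 10), (0, 13), (2, 7), (2, 16), (3, 2), (3, 21), (4, 0), (6, 1), (6, 22), (7, 8), (7, 15), (8, 10), (8, 13), (9, 0), (10, 0), (12, 5), (12, 18), (13, 4), (13, 19), (14, 4), (14, 19), (15, 10), (15, 13), (19, 4), (19, 19), (20, 9), (20, 14), (21, 6), (21, 17), (22, 5), (22, 18)}; affine count = 31; |E(F_23)| = 32.

Discriminant check: Δ ∝ 4a³ + 27b² = 4·5³ + 27·8² = 4·125 + 27·64 ≡ 20 (mod 23). Nonzero ⇒ E is nonsingular.
For each x ∈ F_23, compute rhs = x³ + 5·x + 8 mod 23, then count y ∈ F_23 with y² ≡ rhs.
  x = 0: rhs = 8, matching y values: 10, 13 (2 points).
  x = 1: rhs = 14, matching y values: none (0 points).
  x = 2: rhs = 3, matching y values: 7, 16 (2 points).
  x = 3: rhs = 4, matching y values: 2, 21 (2 points).
  x = 4: rhs = 0, matching y values: 0 (1 points).
  x = 5: rhs = 20, matching y values: none (0 points).
  x = 6: rhs = 1, matching y values: 1, 22 (2 points).
  x = 7: rhs = 18, matching y values: 8, 15 (2 points).
  x = 8: rhs = 8, matching y values: 10, 13 (2 points).
  x = 9: rhs = 0, matching y values: 0 (1 points).
  x = 10: rhs = 0, matching y values: 0 (1 points).
  x = 11: rhs = 14, matching y values: none (0 points).
  x = 12: rhs = 2, matching y values: 5, 18 (2 points).
  x = 13: rhs = 16, matching y values: 4, 19 (2 points).
  x = 14: rhs = 16, matching y values: 4, 19 (2 points).
  x = 15: rhs = 8, matching y values: 10, 13 (2 points).
  x = 16: rhs = 21, matching y values: none (0 points).
  x = 17: rhs = 15, matching y values: none (0 points).
  x = 18: rhs = 19, matching y values: none (0 points).
  x = 19: rhs = 16, matching y values: 4, 19 (2 points).
  x = 20: rhs = 12, matching y values: 9, 14 (2 points).
  x = 21: rhs = 13, matching y values: 6, 17 (2 points).
  x = 22: rhs = 2, matching y values: 5, 18 (2 points).
Total affine count: 31.
Full point count |E(F_23)| = 31 + 1 = 32.
Hasse bound: |32 − (23+1)| = |8| = 8 ≤ 2√23 ≈ 9.5917 ✓.


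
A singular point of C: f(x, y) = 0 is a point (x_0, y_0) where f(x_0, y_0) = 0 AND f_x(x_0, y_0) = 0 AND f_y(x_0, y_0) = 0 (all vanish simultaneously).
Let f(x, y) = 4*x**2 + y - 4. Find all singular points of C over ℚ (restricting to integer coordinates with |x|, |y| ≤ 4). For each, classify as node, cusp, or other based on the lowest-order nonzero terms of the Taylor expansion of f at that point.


No singular points in the scanned grid; C is smooth there.

Compute partial derivatives:
  f_x = 8*x.
  f_y = 1.
f_y = 1 is a nonzero constant, so f_y never vanishes: no point (x, y) can satisfy f = f_x = f_y = 0. In particular no (x, y) ∈ {−4, ..., 4}² is singular; the curve is smooth.


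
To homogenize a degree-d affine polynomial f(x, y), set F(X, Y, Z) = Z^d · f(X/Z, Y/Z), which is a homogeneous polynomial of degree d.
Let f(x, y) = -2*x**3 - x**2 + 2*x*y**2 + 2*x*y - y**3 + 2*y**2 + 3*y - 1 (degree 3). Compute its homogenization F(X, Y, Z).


F(X, Y, Z) = -2*X**3 - X**2*Z + 2*X*Y**2 + 2*X*Y*Z - Y**3 + 2*Y**2*Z + 3*Y*Z**2 - Z**3

deg(f) = 3.
Substitute x = X/Z, y = Y/Z into f, then multiply by Z^3.
  monomial -2·x^3·y^0 ↦ -2·X^3·Y^0·Z^0.
  monomial -1·x^2·y^0 ↦ -1·X^2·Y^0·Z^1.
  monomial 2·x^1·y^2 ↦ 2·X^1·Y^2·Z^0.
  monomial 2·x^1·y^1 ↦ 2·X^1·Y^1·Z^1.
  monomial -1·x^0·y^3 ↦ -1·X^0·Y^3·Z^0.
  monomial 2·x^0·y^2 ↦ 2·X^0·Y^2·Z^1.
  monomial 3·x^0·y^1 ↦ 3·X^0·Y^1·Z^2.
  monomial -1·x^0·y^0 ↦ -1·X^0·Y^0·Z^3.
Collecting: F(X, Y, Z) = -2*X**3 - X**2*Z + 2*X*Y**2 + 2*X*Y*Z - Y**3 + 2*Y**2*Z + 3*Y*Z**2 - Z**3.


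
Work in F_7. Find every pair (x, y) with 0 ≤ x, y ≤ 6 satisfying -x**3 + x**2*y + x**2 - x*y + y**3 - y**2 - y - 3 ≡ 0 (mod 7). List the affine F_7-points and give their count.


Affine F_7-points: {(2, 0), (2, 3), (2, 5), (3, 0), (3, 2), (3, 6), (4, 3), (5, 1), (5, 3), (5, 4), (6, 1)}; count = 11.

For each of the 49 pairs (x, y) ∈ F_7², evaluate f(x, y) mod 7. Record the zeros.
  x = 0: [0↦4, 1↦3, 2↦6, 3↦5, 4↦6, 5↦1, 6↦3]  zeros at y ∈ ∅
  x = 1: [0↦4, 1↦3, 2↦6, 3↦5, 4↦6, 5↦1, 6↦3]  zeros at y ∈ ∅
  x = 2: [0↦0, 1↦1, 2↦6, 3↦0, 4↦3, 5↦0, 6↦4]  zeros at y ∈ {0, 3, 5}
  x = 3: [0↦0, 1↦5, 2↦0, 3↦5, 4↦5, 5↦6, 6↦0]  zeros at y ∈ {0, 2, 6}
  x = 4: [0↦5, 1↦2, 2↦3, 3↦0, 4↦6, 5↦6, 6↦6]  zeros at y ∈ {3}
  x = 5: [0↦2, 1↦0, 2↦2, 3↦0, 4↦0, 5↦1, 6↦2]  zeros at y ∈ {1, 3, 4}
  x = 6: [0↦6, 1↦0, 2↦5, 3↦6, 4↦2, 5↦6, 6↦3]  zeros at y ∈ {1}
Collecting zeros: affine points = {(2, 0), (2, 3), (2, 5), (3, 0), (3, 2), (3, 6), (4, 3), (5, 1), (5, 3), (5, 4), (6, 1)}.
Total count |C(F_7)_aff| = 11.


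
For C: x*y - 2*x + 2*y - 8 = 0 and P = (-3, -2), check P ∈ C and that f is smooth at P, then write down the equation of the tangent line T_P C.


Tangent line at P: -4*x - y - 14 = 0.

Step 1: f(-3, -2) = 0, so P lies on C.
Step 2: partial derivatives
  f_x(x, y) = y - 2, f_y(x, y) = x + 2.
  f_x(P) = -4, f_y(P) = -1 (gradient nonzero, so P is smooth).
Step 3: tangent line at P: -4·(x − -3) + -1·(y − -2) = 0.
Expanding: -4*x - y - 14 = 0.


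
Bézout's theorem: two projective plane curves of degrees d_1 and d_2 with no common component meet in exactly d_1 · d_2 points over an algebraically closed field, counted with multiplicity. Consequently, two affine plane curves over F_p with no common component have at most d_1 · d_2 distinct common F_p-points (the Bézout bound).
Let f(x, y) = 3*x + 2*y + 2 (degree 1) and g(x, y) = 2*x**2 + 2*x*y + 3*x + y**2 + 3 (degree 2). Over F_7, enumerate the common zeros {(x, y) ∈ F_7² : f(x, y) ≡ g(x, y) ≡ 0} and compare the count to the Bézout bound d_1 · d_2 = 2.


Common zeros: ∅; count = 0; Bézout bound = 2.

deg(f) = 1, deg(g) = 2, so Bézout bound = 2.
Scan x ∈ F_7. For each x, list the y ∈ F_7 with f(x, y) ≡ 0 and those with g(x, y) ≡ 0 (mod 7); the common zeros in that column are the intersection.
  x = 0: f ≡ 0 at y ∈ {6}; g ≡ 0 at y ∈ {2, 5}; common: ∅.
  x = 1: f ≡ 0 at y ∈ {1}; g ≡ 0 at y ∈ {6}; common: ∅.
  x = 2: f ≡ 0 at y ∈ {3}; g ≡ 0 at y ∈ {4, 6}; common: ∅.
  x = 3: f ≡ 0 at y ∈ {5}; g ≡ 0 at y ∈ {4}; common: ∅.
  x = 4: f ≡ 0 at y ∈ {0}; g ≡ 0 at y ∈ {1, 5}; common: ∅.
  x = 5: f ≡ 0 at y ∈ {2}; g ≡ 0 at y ∈ ∅; common: ∅.
  x = 6: f ≡ 0 at y ∈ {4}; g ≡ 0 at y ∈ ∅; common: ∅.
Collecting: common zeros = ∅, so the count is 0.
Comparison with the Bézout bound: 0 ≤ 2 = deg(f)·deg(g), as expected for curves with no common component (the affine F_7-count falls short of the bound because intersections may lie at infinity, over extension fields, or carry multiplicity).


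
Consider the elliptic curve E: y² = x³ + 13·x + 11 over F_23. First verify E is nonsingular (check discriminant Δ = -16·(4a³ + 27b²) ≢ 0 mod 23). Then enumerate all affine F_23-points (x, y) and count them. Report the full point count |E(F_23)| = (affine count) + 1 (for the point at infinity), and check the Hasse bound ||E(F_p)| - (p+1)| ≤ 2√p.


Affine points = {(1, 5), (1, 18), (3, 10), (3, 13), (4, 9), (4, 14), (6, 11), (6, 12), (7, 10), (7, 13), (8, 11), (8, 12), (9, 11), (9, 12), (11, 6), (11, 17), (12, 3), (12, 20), (13, 10), (13, 13), (14, 4), (14, 19), (15, 4), (15, 19), (17, 4), (17, 19), (21, 0)}; affine count = 27; |E(F_23)| = 28.

Discriminant check: Δ ∝ 4a³ + 27b² = 4·13³ + 27·11² = 4·2197 + 27·121 ≡ 3 (mod 23). Nonzero ⇒ E is nonsingular.
For each x ∈ F_23, compute rhs = x³ + 13·x + 11 mod 23, then count y ∈ F_23 with y² ≡ rhs.
  x = 0: rhs = 11, matching y values: none (0 points).
  x = 1: rhs = 2, matching y values: 5, 18 (2 points).
  x = 2: rhs = 22, matching y values: none (0 points).
  x = 3: rhs = 8, matching y values: 10, 13 (2 points).
  x = 4: rhs = 12, matching y values: 9, 14 (2 points).
  x = 5: rhs = 17, matching y values: none (0 points).
  x = 6: rhs = 6, matching y values: 11, 12 (2 points).
  x = 7: rhs = 8, matching y values: 10, 13 (2 points).
  x = 8: rhs = 6, matching y values: 11, 12 (2 points).
  x = 9: rhs = 6, matching y values: 11, 12 (2 points).
  x = 10: rhs = 14, matching y values: none (0 points).
  x = 11: rhs = 13, matching y values: 6, 17 (2 points).
  x = 12: rhs = 9, matching y values: 3, 20 (2 points).
  x = 13: rhs = 8, matching y values: 10, 13 (2 points).
  x = 14: rhs = 16, matching y values: 4, 19 (2 points).
  x = 15: rhs = 16, matching y values: 4, 19 (2 points).
  x = 16: rhs = 14, matching y values: none (0 points).
  x = 17: rhs = 16, matching y values: 4, 19 (2 points).
  x = 18: rhs = 5, matching y values: none (0 points).
  x = 19: rhs = 10, matching y values: none (0 points).
  x = 20: rhs = 14, matching y values: none (0 points).
  x = 21: rhs = 0, matching y values: 0 (1 points).
  x = 22: rhs = 20, matching y values: none (0 points).
Total affine count: 27.
Full point count |E(F_23)| = 27 + 1 = 28.
Hasse bound: |28 − (23+1)| = |4| = 4 ≤ 2√23 ≈ 9.5917 ✓.


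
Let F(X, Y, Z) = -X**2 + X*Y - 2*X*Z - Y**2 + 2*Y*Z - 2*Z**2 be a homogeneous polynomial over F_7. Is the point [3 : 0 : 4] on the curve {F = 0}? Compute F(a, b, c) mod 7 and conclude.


F(3,0,4) ≡ 5 (mod 7); P is NOT on the curve.

Evaluate F(3, 0, 4) term-by-term (mod 7).
  -X**2 ↦ -1·9·1·1 = -9
  X*Y ↦ 1·3·0·1 = 0
  -2*X*Z ↦ -2·3·1·4 = -24
  -Y**2 ↦ -1·1·0·1 = 0
  2*Y*Z ↦ 2·1·0·4 = 0
  -2*Z**2 ↦ -2·1·1·16 = -32
Sum: F(3, 0, 4) = (-9) + (0) + (-24) + (0) + (0) + (-32) = -65.
Reducing mod 7: -65 ≡ 5 (mod 7).
Since F(a, b, c) ≡ 5 ≠ 0 (mod 7), P does NOT lie on the curve.


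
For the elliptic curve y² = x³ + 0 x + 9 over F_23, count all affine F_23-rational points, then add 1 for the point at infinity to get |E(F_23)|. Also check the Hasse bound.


Affine points = {(0, 3), (0, 20), (3, 6), (3, 17), (4, 2), (4, 21), (6, 8), (6, 15), (9, 5), (9, 18), (11, 11), (11, 12), (12, 9), (12, 14), (14, 4), (14, 19), (15, 7), (15, 16), (17, 0), (21, 1), (21, 22), (22, 10), (22, 13)}; affine count = 23; |E(F_23)| = 24.

Discriminant check: Δ ∝ 4a³ + 27b² = 4·0³ + 27·9² = 4·0 + 27·81 ≡ 2 (mod 23). Nonzero ⇒ E is nonsingular.
For each x ∈ F_23, compute rhs = x³ + 0·x + 9 mod 23, then count y ∈ F_23 with y² ≡ rhs.
  x = 0: rhs = 9, matching y values: 3, 20 (2 points).
  x = 1: rhs = 10, matching y values: none (0 points).
  x = 2: rhs = 17, matching y values: none (0 points).
  x = 3: rhs = 13, matching y values: 6, 17 (2 points).
  x = 4: rhs = 4, matching y values: 2, 21 (2 points).
  x = 5: rhs = 19, matching y values: none (0 points).
  x = 6: rhs = 18, matching y values: 8, 15 (2 points).
  x = 7: rhs = 7, matching y values: none (0 points).
  x = 8: rhs = 15, matching y values: none (0 points).
  x = 9: rhs = 2, matching y values: 5, 18 (2 points).
  x = 10: rhs = 20, matching y values: none (0 points).
  x = 11: rhs = 6, matching y values: 11, 12 (2 points).
  x = 12: rhs = 12, matching y values: 9, 14 (2 points).
  x = 13: rhs = 21, matching y values: none (0 points).
  x = 14: rhs = 16, matching y values: 4, 19 (2 points).
  x = 15: rhs = 3, matching y values: 7, 16 (2 points).
  x = 16: rhs = 11, matching y values: none (0 points).
  x = 17: rhs = 0, matching y values: 0 (1 points).
  x = 18: rhs = 22, matching y values: none (0 points).
  x = 19: rhs = 14, matching y values: none (0 points).
  x = 20: rhs = 5, matching y values: none (0 points).
  x = 21: rhs = 1, matching y values: 1, 22 (2 points).
  x = 22: rhs = 8, matching y values: 10, 13 (2 points).
Total affine count: 23.
Full point count |E(F_23)| = 23 + 1 = 24.
Hasse bound: |24 − (23+1)| = |0| = 0 ≤ 2√23 ≈ 9.5917 ✓.


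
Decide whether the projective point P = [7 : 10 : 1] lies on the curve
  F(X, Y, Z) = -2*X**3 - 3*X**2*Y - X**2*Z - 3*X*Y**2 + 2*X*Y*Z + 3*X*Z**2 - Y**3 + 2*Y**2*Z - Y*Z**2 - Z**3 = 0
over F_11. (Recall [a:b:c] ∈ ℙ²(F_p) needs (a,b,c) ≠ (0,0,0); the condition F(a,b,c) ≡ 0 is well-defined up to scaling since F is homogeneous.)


F(7,10,1) ≡ 6 (mod 11); P is NOT on the curve.

Evaluate F(7, 10, 1) term-by-term (mod 11).
  -2*X**3 ↦ -2·343·1·1 = -686
  -3*X**2*Y ↦ -3·49·10·1 = -1470
  -X**2*Z ↦ -1·49·1·1 = -49
  -3*X*Y**2 ↦ -3·7·100·1 = -2100
  2*X*Y*Z ↦ 2·7·10·1 = 140
  3*X*Z**2 ↦ 3·7·1·1 = 21
  -Y**3 ↦ -1·1·1000·1 = -1000
  2*Y**2*Z ↦ 2·1·100·1 = 200
  -Y*Z**2 ↦ -1·1·10·1 = -10
  -Z**3 ↦ -1·1·1·1 = -1
Sum: F(7, 10, 1) = (-686) + (-1470) + (-49) + (-2100) + (140) + (21) + (-1000) + (200) + (-10) + (-1) = -4955.
Reducing mod 11: -4955 ≡ 6 (mod 11).
Since F(a, b, c) ≡ 6 ≠ 0 (mod 11), P does NOT lie on the curve.


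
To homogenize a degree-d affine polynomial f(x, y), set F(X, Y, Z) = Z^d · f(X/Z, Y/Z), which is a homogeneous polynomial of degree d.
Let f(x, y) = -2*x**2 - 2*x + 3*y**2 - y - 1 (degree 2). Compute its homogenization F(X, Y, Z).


F(X, Y, Z) = -2*X**2 - 2*X*Z + 3*Y**2 - Y*Z - Z**2

deg(f) = 2.
Substitute x = X/Z, y = Y/Z into f, then multiply by Z^2.
  monomial -2·x^2·y^0 ↦ -2·X^2·Y^0·Z^0.
  monomial -2·x^1·y^0 ↦ -2·X^1·Y^0·Z^1.
  monomial 3·x^0·y^2 ↦ 3·X^0·Y^2·Z^0.
  monomial -1·x^0·y^1 ↦ -1·X^0·Y^1·Z^1.
  monomial -1·x^0·y^0 ↦ -1·X^0·Y^0·Z^2.
Collecting: F(X, Y, Z) = -2*X**2 - 2*X*Z + 3*Y**2 - Y*Z - Z**2.


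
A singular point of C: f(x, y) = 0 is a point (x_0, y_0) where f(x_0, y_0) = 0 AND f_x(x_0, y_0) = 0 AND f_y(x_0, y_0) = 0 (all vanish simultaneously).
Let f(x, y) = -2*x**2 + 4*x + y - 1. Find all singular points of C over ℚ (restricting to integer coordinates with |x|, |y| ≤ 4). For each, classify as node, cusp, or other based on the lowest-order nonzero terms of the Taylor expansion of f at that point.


No singular points in the scanned grid; C is smooth there.

Compute partial derivatives:
  f_x = 4 - 4*x.
  f_y = 1.
f_y = 1 is a nonzero constant, so f_y never vanishes: no point (x, y) can satisfy f = f_x = f_y = 0. In particular no (x, y) ∈ {−4, ..., 4}² is singular; the curve is smooth.


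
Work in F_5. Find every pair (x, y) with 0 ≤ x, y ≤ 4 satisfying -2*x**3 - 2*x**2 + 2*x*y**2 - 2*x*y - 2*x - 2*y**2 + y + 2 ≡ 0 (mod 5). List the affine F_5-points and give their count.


Affine F_5-points: {(1, 1), (3, 2), (3, 3)}; count = 3.

For each of the 25 pairs (x, y) ∈ F_5², evaluate f(x, y) mod 5. Record the zeros.
  x = 0: [0↦2, 1↦1, 2↦1, 3↦2, 4↦4]  zeros at y ∈ ∅
  x = 1: [0↦1, 1↦0, 2↦4, 3↦3, 4↦2]  zeros at y ∈ {1}
  x = 2: [0↦4, 1↦3, 2↦1, 3↦3, 4↦4]  zeros at y ∈ ∅
  x = 3: [0↦4, 1↦3, 2↦0, 3↦0, 4↦3]  zeros at y ∈ {2, 3}
  x = 4: [0↦4, 1↦3, 2↦4, 3↦2, 4↦2]  zeros at y ∈ ∅
Collecting zeros: affine points = {(1, 1), (3, 2), (3, 3)}.
Total count |C(F_5)_aff| = 3.


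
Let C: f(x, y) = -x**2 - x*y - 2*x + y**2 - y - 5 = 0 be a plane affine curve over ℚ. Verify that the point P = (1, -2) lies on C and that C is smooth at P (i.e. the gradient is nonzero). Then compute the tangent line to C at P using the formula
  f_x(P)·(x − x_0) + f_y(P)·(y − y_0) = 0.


Tangent line at P: -2*x - 6*y - 10 = 0.

Step 1: f(1, -2) = 0, so P lies on C.
Step 2: partial derivatives
  f_x(x, y) = -2*x - y - 2, f_y(x, y) = -x + 2*y - 1.
  f_x(P) = -2, f_y(P) = -6 (gradient nonzero, so P is smooth).
Step 3: tangent line at P: -2·(x − 1) + -6·(y − -2) = 0.
Expanding: -2*x - 6*y - 10 = 0.


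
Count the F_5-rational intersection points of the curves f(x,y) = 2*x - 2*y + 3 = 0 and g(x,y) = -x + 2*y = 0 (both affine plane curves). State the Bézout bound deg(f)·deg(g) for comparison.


Common zeros: {(2, 1)}; count = 1; Bézout bound = 1.

deg(f) = 1, deg(g) = 1, so Bézout bound = 1.
Scan x ∈ F_5. For each x, list the y ∈ F_5 with f(x, y) ≡ 0 and those with g(x, y) ≡ 0 (mod 5); the common zeros in that column are the intersection.
  x = 0: f ≡ 0 at y ∈ {4}; g ≡ 0 at y ∈ {0}; common: ∅.
  x = 1: f ≡ 0 at y ∈ {0}; g ≡ 0 at y ∈ {3}; common: ∅.
  x = 2: f ≡ 0 at y ∈ {1}; g ≡ 0 at y ∈ {1}; common: {1}.
  x = 3: f ≡ 0 at y ∈ {2}; g ≡ 0 at y ∈ {4}; common: ∅.
  x = 4: f ≡ 0 at y ∈ {3}; g ≡ 0 at y ∈ {2}; common: ∅.
Collecting: common zeros = {(2, 1)}, so the count is 1.
Comparison with the Bézout bound: 1 ≤ 1 = deg(f)·deg(g), as expected for curves with no common component (the bound is attained).


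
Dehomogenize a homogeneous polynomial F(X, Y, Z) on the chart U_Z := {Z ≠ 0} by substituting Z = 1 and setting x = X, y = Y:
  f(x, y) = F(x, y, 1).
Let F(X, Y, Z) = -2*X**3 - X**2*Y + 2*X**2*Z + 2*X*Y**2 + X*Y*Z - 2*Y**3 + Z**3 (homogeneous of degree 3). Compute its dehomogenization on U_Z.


f(x, y) = -2*x**3 - x**2*y + 2*x**2 + 2*x*y**2 + x*y - 2*y**3 + 1

On U_Z we set Z = 1. Each monomial c·X^i·Y^j·Z^k in F becomes c·x^i·y^j·1^k = c·x^i·y^j.
Substituting Z = 1: F(X, Y, 1) = -2*x**3 - x**2*y + 2*x**2 + 2*x*y**2 + x*y - 2*y**3 + 1.
Note: deg(f) ≤ deg(F) = 3; strict inequality happens when F is divisible by Z (lost terms).


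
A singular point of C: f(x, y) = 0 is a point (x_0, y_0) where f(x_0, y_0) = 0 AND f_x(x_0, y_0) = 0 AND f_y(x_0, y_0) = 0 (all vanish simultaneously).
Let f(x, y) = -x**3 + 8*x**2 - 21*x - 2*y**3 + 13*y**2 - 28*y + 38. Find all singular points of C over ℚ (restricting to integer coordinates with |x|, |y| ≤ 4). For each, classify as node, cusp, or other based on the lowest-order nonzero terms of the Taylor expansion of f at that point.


Singular points: {(3, 2)}; classification: node.

Compute partial derivatives:
  f_x = -3*x**2 + 16*x - 21.
  f_y = -6*y**2 + 26*y - 28.
Scan x_0 ∈ {−4, ..., 4}. For each x_0, f_y(x_0, y) is a polynomial in y; find its integer roots y ∈ {−4, ..., 4}, then test f_x and f at those candidates.
  x = -4: f_y(-4, y) = -6*y**2 + 26*y - 28; vanishes at y ∈ {2}. (-4, 2): f_x = -133 ≠ 0.
  x = -3: f_y(-3, y) = -6*y**2 + 26*y - 28; vanishes at y ∈ {2}. (-3, 2): f_x = -96 ≠ 0.
  x = -2: f_y(-2, y) = -6*y**2 + 26*y - 28; vanishes at y ∈ {2}. (-2, 2): f_x = -65 ≠ 0.
  x = -1: f_y(-1, y) = -6*y**2 + 26*y - 28; vanishes at y ∈ {2}. (-1, 2): f_x = -40 ≠ 0.
  x = 0: f_y(0, y) = -6*y**2 + 26*y - 28; vanishes at y ∈ {2}. (0, 2): f_x = -21 ≠ 0.
  x = 1: f_y(1, y) = -6*y**2 + 26*y - 28; vanishes at y ∈ {2}. (1, 2): f_x = -8 ≠ 0.
  x = 2: f_y(2, y) = -6*y**2 + 26*y - 28; vanishes at y ∈ {2}. (2, 2): f_x = -1 ≠ 0.
  x = 3: f_y(3, y) = -6*y**2 + 26*y - 28; vanishes at y ∈ {2}. (3, 2): f_x = 0, f = 0 — SINGULAR.
  x = 4: f_y(4, y) = -6*y**2 + 26*y - 28; vanishes at y ∈ {2}. (4, 2): f_x = -5 ≠ 0.
Only singular point on the grid: (3, 2).
Classify: substitute x = 3 + u, y = 2 + v and expand: f = -u**3 - u**2 - 2*v**3 + v**2.
No constant or linear terms (consistent with a singular point). Quadratic part: -u**2 + v**2. Cubic part: -u**3 - 2*v**3.
The quadratic part v**2 - u**2 = (v − u)(v + u) splits into two distinct linear factors, so there are two distinct tangent lines y − 2 = ±(x − 3) — this is a node (ordinary double point).
Classification: node.


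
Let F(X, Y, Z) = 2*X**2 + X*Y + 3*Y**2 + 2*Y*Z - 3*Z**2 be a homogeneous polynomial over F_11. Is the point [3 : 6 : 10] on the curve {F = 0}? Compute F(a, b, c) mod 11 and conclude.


F(3,6,10) ≡ 8 (mod 11); P is NOT on the curve.

Evaluate F(3, 6, 10) term-by-term (mod 11).
  2*X**2 ↦ 2·9·1·1 = 18
  X*Y ↦ 1·3·6·1 = 18
  3*Y**2 ↦ 3·1·36·1 = 108
  2*Y*Z ↦ 2·1·6·10 = 120
  -3*Z**2 ↦ -3·1·1·100 = -300
Sum: F(3, 6, 10) = (18) + (18) + (108) + (120) + (-300) = -36.
Reducing mod 11: -36 ≡ 8 (mod 11).
Since F(a, b, c) ≡ 8 ≠ 0 (mod 11), P does NOT lie on the curve.


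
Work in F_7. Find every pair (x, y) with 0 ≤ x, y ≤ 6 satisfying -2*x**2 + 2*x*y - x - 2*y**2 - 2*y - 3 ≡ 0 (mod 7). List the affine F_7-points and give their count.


Affine F_7-points: {(0, 1), (0, 5), (1, 2), (1, 5), (4, 1), (4, 2)}; count = 6.

For each of the 49 pairs (x, y) ∈ F_7², evaluate f(x, y) mod 7. Record the zeros.
  x = 0: [0↦4, 1↦0, 2↦6, 3↦1, 4↦6, 5↦0, 6↦4]  zeros at y ∈ {1, 5}
  x = 1: [0↦1, 1↦6, 2↦0, 3↦4, 4↦4, 5↦0, 6↦6]  zeros at y ∈ {2, 5}
  x = 2: [0↦1, 1↦1, 2↦4, 3↦3, 4↦5, 5↦3, 6↦4]  zeros at y ∈ ∅
  x = 3: [0↦4, 1↦6, 2↦4, 3↦5, 4↦2, 5↦2, 6↦5]  zeros at y ∈ ∅
  x = 4: [0↦3, 1↦0, 2↦0, 3↦3, 4↦2, 5↦4, 6↦2]  zeros at y ∈ {1, 2}
  x = 5: [0↦5, 1↦4, 2↦6, 3↦4, 4↦5, 5↦2, 6↦2]  zeros at y ∈ ∅
  x = 6: [0↦3, 1↦4, 2↦1, 3↦1, 4↦4, 5↦3, 6↦5]  zeros at y ∈ ∅
Collecting zeros: affine points = {(0, 1), (0, 5), (1, 2), (1, 5), (4, 1), (4, 2)}.
Total count |C(F_7)_aff| = 6.


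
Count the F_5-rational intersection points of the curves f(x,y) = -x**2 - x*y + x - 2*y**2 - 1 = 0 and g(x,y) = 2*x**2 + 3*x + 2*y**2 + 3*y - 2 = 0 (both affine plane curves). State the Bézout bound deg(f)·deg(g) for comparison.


Common zeros: ∅; count = 0; Bézout bound = 4.

deg(f) = 2, deg(g) = 2, so Bézout bound = 4.
Scan x ∈ F_5. For each x, list the y ∈ F_5 with f(x, y) ≡ 0 and those with g(x, y) ≡ 0 (mod 5); the common zeros in that column are the intersection.
  x = 0: f ≡ 0 at y ∈ ∅; g ≡ 0 at y ∈ {3}; common: ∅.
  x = 1: f ≡ 0 at y ∈ ∅; g ≡ 0 at y ∈ {3}; common: ∅.
  x = 2: f ≡ 0 at y ∈ {2}; g ≡ 0 at y ∈ ∅; common: ∅.
  x = 3: f ≡ 0 at y ∈ ∅; g ≡ 0 at y ∈ {0, 1}; common: ∅.
  x = 4: f ≡ 0 at y ∈ ∅; g ≡ 0 at y ∈ ∅; common: ∅.
Collecting: common zeros = ∅, so the count is 0.
Comparison with the Bézout bound: 0 ≤ 4 = deg(f)·deg(g), as expected for curves with no common component (the affine F_5-count falls short of the bound because intersections may lie at infinity, over extension fields, or carry multiplicity).


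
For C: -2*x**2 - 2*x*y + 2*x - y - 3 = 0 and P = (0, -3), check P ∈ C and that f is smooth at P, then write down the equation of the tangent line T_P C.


Tangent line at P: 8*x - y - 3 = 0.

Step 1: f(0, -3) = 0, so P lies on C.
Step 2: partial derivatives
  f_x(x, y) = -4*x - 2*y + 2, f_y(x, y) = -2*x - 1.
  f_x(P) = 8, f_y(P) = -1 (gradient nonzero, so P is smooth).
Step 3: tangent line at P: 8·(x − 0) + -1·(y − -3) = 0.
Expanding: 8*x - y - 3 = 0.


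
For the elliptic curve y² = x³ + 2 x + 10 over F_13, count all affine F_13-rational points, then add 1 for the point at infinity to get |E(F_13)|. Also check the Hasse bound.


Affine points = {(0, 6), (0, 7), (1, 0), (2, 3), (2, 10), (3, 2), (3, 11), (4, 2), (4, 11), (6, 2), (6, 11), (7, 4), (7, 9), (9, 4), (9, 9), (10, 4), (10, 9)}; affine count = 17; |E(F_13)| = 18.

Discriminant check: Δ ∝ 4a³ + 27b² = 4·2³ + 27·10² = 4·8 + 27·100 ≡ 2 (mod 13). Nonzero ⇒ E is nonsingular.
For each x ∈ F_13, compute rhs = x³ + 2·x + 10 mod 13, then count y ∈ F_13 with y² ≡ rhs.
  x = 0: rhs = 10, matching y values: 6, 7 (2 points).
  x = 1: rhs = 0, matching y values: 0 (1 points).
  x = 2: rhs = 9, matching y values: 3, 10 (2 points).
  x = 3: rhs = 4, matching y values: 2, 11 (2 points).
  x = 4: rhs = 4, matching y values: 2, 11 (2 points).
  x = 5: rhs = 2, matching y values: none (0 points).
  x = 6: rhs = 4, matching y values: 2, 11 (2 points).
  x = 7: rhs = 3, matching y values: 4, 9 (2 points).
  x = 8: rhs = 5, matching y values: none (0 points).
  x = 9: rhs = 3, matching y values: 4, 9 (2 points).
  x = 10: rhs = 3, matching y values: 4, 9 (2 points).
  x = 11: rhs = 11, matching y values: none (0 points).
  x = 12: rhs = 7, matching y values: none (0 points).
Total affine count: 17.
Full point count |E(F_13)| = 17 + 1 = 18.
Hasse bound: |18 − (13+1)| = |4| = 4 ≤ 2√13 ≈ 7.2111 ✓.


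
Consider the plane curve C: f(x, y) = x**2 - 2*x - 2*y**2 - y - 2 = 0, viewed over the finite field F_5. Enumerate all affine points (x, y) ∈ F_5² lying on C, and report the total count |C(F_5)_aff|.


Affine F_5-points: {(0, 1), (2, 1), (3, 3), (3, 4), (4, 3), (4, 4)}; count = 6.

For each of the 25 pairs (x, y) ∈ F_5², evaluate f(x, y) mod 5. Record the zeros.
  x = 0: [0↦3, 1↦0, 2↦3, 3↦2, 4↦2]  zeros at y ∈ {1}
  x = 1: [0↦2, 1↦4, 2↦2, 3↦1, 4↦1]  zeros at y ∈ ∅
  x = 2: [0↦3, 1↦0, 2↦3, 3↦2, 4↦2]  zeros at y ∈ {1}
  x = 3: [0↦1, 1↦3, 2↦1, 3↦0, 4↦0]  zeros at y ∈ {3, 4}
  x = 4: [0↦1, 1↦3, 2↦1, 3↦0, 4↦0]  zeros at y ∈ {3, 4}
Collecting zeros: affine points = {(0, 1), (2, 1), (3, 3), (3, 4), (4, 3), (4, 4)}.
Total count |C(F_5)_aff| = 6.


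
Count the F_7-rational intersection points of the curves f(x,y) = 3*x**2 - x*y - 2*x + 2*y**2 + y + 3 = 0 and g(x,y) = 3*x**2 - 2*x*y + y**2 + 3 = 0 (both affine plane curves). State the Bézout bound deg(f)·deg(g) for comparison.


Common zeros: {(4, 4)}; count = 1; Bézout bound = 4.

deg(f) = 2, deg(g) = 2, so Bézout bound = 4.
Scan x ∈ F_7. For each x, list the y ∈ F_7 with f(x, y) ≡ 0 and those with g(x, y) ≡ 0 (mod 7); the common zeros in that column are the intersection.
  x = 0: f ≡ 0 at y ∈ ∅; g ≡ 0 at y ∈ {2, 5}; common: ∅.
  x = 1: f ≡ 0 at y ∈ ∅; g ≡ 0 at y ∈ {4, 5}; common: ∅.
  x = 2: f ≡ 0 at y ∈ {5, 6}; g ≡ 0 at y ∈ ∅; common: ∅.
  x = 3: f ≡ 0 at y ∈ {2, 6}; g ≡ 0 at y ∈ {3}; common: ∅.
  x = 4: f ≡ 0 at y ∈ {1, 4}; g ≡ 0 at y ∈ {4}; common: {4}.
  x = 5: f ≡ 0 at y ∈ {4, 5}; g ≡ 0 at y ∈ ∅; common: ∅.
  x = 6: f ≡ 0 at y ∈ ∅; g ≡ 0 at y ∈ {2, 3}; common: ∅.
Collecting: common zeros = {(4, 4)}, so the count is 1.
Comparison with the Bézout bound: 1 ≤ 4 = deg(f)·deg(g), as expected for curves with no common component (the affine F_7-count falls short of the bound because intersections may lie at infinity, over extension fields, or carry multiplicity).


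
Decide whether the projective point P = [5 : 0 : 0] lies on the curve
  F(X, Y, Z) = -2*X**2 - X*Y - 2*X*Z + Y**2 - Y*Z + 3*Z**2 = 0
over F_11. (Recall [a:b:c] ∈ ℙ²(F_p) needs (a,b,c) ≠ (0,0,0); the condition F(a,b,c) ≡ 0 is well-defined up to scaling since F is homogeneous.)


F(5,0,0) ≡ 5 (mod 11); P is NOT on the curve.

Evaluate F(5, 0, 0) term-by-term (mod 11).
  -2*X**2 ↦ -2·25·1·1 = -50
  -X*Y ↦ -1·5·0·1 = 0
  -2*X*Z ↦ -2·5·1·0 = 0
  Y**2 ↦ 1·1·0·1 = 0
  -Y*Z ↦ -1·1·0·0 = 0
  3*Z**2 ↦ 3·1·1·0 = 0
Sum: F(5, 0, 0) = (-50) + (0) + (0) + (0) + (0) + (0) = -50.
Reducing mod 11: -50 ≡ 5 (mod 11).
Since F(a, b, c) ≡ 5 ≠ 0 (mod 11), P does NOT lie on the curve.


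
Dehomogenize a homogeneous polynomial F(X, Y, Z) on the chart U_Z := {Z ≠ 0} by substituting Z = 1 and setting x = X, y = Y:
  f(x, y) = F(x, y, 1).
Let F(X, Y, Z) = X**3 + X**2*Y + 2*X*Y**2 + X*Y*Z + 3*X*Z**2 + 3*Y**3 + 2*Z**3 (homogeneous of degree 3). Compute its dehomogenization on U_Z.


f(x, y) = x**3 + x**2*y + 2*x*y**2 + x*y + 3*x + 3*y**3 + 2

On U_Z we set Z = 1. Each monomial c·X^i·Y^j·Z^k in F becomes c·x^i·y^j·1^k = c·x^i·y^j.
Substituting Z = 1: F(X, Y, 1) = x**3 + x**2*y + 2*x*y**2 + x*y + 3*x + 3*y**3 + 2.
Note: deg(f) ≤ deg(F) = 3; strict inequality happens when F is divisible by Z (lost terms).


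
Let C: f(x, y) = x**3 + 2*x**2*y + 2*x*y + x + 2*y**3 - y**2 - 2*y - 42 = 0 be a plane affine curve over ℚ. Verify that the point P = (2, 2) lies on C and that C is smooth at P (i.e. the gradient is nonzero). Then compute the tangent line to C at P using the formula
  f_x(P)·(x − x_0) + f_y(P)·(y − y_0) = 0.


Tangent line at P: 33*x + 30*y - 126 = 0.

Step 1: f(2, 2) = 0, so P lies on C.
Step 2: partial derivatives
  f_x(x, y) = 3*x**2 + 4*x*y + 2*y + 1, f_y(x, y) = 2*x**2 + 2*x + 6*y**2 - 2*y - 2.
  f_x(P) = 33, f_y(P) = 30 (gradient nonzero, so P is smooth).
Step 3: tangent line at P: 33·(x − 2) + 30·(y − 2) = 0.
Expanding: 33*x + 30*y - 126 = 0.


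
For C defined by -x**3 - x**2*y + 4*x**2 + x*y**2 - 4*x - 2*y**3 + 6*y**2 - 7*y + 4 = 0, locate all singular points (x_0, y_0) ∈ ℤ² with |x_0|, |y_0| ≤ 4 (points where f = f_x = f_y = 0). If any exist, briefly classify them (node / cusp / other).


Singular points: {(1, 1)}; classification: cusp.

Compute partial derivatives:
  f_x = -3*x**2 - 2*x*y + 8*x + y**2 - 4.
  f_y = -x**2 + 2*x*y - 6*y**2 + 12*y - 7.
Scan x_0 ∈ {−4, ..., 4}. For each x_0, f_y(x_0, y) is a polynomial in y; find its integer roots y ∈ {−4, ..., 4}, then test f_x and f at those candidates.
  x = -4: f_y(-4, y) = -6*y**2 + 4*y - 23; no integer root y with |y| ≤ 4.
  x = -3: f_y(-3, y) = -6*y**2 + 6*y - 16; no integer root y with |y| ≤ 4.
  x = -2: f_y(-2, y) = -6*y**2 + 8*y - 11; no integer root y with |y| ≤ 4.
  x = -1: f_y(-1, y) = -6*y**2 + 10*y - 8; no integer root y with |y| ≤ 4.
  x = 0: f_y(0, y) = -6*y**2 + 12*y - 7; no integer root y with |y| ≤ 4.
  x = 1: f_y(1, y) = -6*y**2 + 14*y - 8; vanishes at y ∈ {1}. (1, 1): f_x = 0, f = 0 — SINGULAR.
  x = 2: f_y(2, y) = -6*y**2 + 16*y - 11; no integer root y with |y| ≤ 4.
  x = 3: f_y(3, y) = -6*y**2 + 18*y - 16; no integer root y with |y| ≤ 4.
  x = 4: f_y(4, y) = -6*y**2 + 20*y - 23; no integer root y with |y| ≤ 4.
Only singular point on the grid: (1, 1).
Classify: substitute x = 1 + u, y = 1 + v and expand: f = -u**3 - u**2*v + u*v**2 - 2*v**3 + v**2.
No constant or linear terms (consistent with a singular point). Quadratic part: v**2. Cubic part: -u**3 - u**2*v + u*v**2 - 2*v**3.
The quadratic part v**2 is a perfect square, so there is a single (double) tangent line v = 0, i.e. y = 1. Restricting the cubic part to that line (v = 0) leaves -u**3 ≠ 0, so f is not divisible by v and the branch is v² ≈ u**3 to lowest order — this is a cusp.
Classification: cusp.


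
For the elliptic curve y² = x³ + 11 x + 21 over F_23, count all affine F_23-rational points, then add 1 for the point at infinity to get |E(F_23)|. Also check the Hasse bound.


Affine points = {(3, 9), (3, 14), (6, 2), (6, 21), (7, 2), (7, 21), (8, 0), (10, 2), (10, 21), (11, 1), (11, 22), (12, 8), (12, 15), (18, 5), (18, 18), (22, 3), (22, 20)}; affine count = 17; |E(F_23)| = 18.

Discriminant check: Δ ∝ 4a³ + 27b² = 4·11³ + 27·21² = 4·1331 + 27·441 ≡ 4 (mod 23). Nonzero ⇒ E is nonsingular.
For each x ∈ F_23, compute rhs = x³ + 11·x + 21 mod 23, then count y ∈ F_23 with y² ≡ rhs.
  x = 0: rhs = 21, matching y values: none (0 points).
  x = 1: rhs = 10, matching y values: none (0 points).
  x = 2: rhs = 5, matching y values: none (0 points).
  x = 3: rhs = 12, matching y values: 9, 14 (2 points).
  x = 4: rhs = 14, matching y values: none (0 points).
  x = 5: rhs = 17, matching y values: none (0 points).
  x = 6: rhs = 4, matching y values: 2, 21 (2 points).
  x = 7: rhs = 4, matching y values: 2, 21 (2 points).
  x = 8: rhs = 0, matching y values: 0 (1 points).
  x = 9: rhs = 21, matching y values: none (0 points).
  x = 10: rhs = 4, matching y values: 2, 21 (2 points).
  x = 11: rhs = 1, matching y values: 1, 22 (2 points).
  x = 12: rhs = 18, matching y values: 8, 15 (2 points).
  x = 13: rhs = 15, matching y values: none (0 points).
  x = 14: rhs = 21, matching y values: none (0 points).
  x = 15: rhs = 19, matching y values: none (0 points).
  x = 16: rhs = 15, matching y values: none (0 points).
  x = 17: rhs = 15, matching y values: none (0 points).
  x = 18: rhs = 2, matching y values: 5, 18 (2 points).
  x = 19: rhs = 5, matching y values: none (0 points).
  x = 20: rhs = 7, matching y values: none (0 points).
  x = 21: rhs = 14, matching y values: none (0 points).
  x = 22: rhs = 9, matching y values: 3, 20 (2 points).
Total affine count: 17.
Full point count |E(F_23)| = 17 + 1 = 18.
Hasse bound: |18 − (23+1)| = |-6| = 6 ≤ 2√23 ≈ 9.5917 ✓.


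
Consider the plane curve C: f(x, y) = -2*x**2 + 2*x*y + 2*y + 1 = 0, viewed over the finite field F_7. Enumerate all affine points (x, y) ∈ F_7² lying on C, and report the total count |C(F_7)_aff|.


Affine F_7-points: {(0, 3), (1, 2), (2, 0), (3, 3), (4, 1), (5, 0)}; count = 6.

For each of the 49 pairs (x, y) ∈ F_7², evaluate f(x, y) mod 7. Record the zeros.
  x = 0: [0↦1, 1↦3, 2↦5, 3↦0, 4↦2, 5↦4, 6↦6]  zeros at y ∈ {3}
  x = 1: [0↦6, 1↦3, 2↦0, 3↦4, 4↦1, 5↦5, 6↦2]  zeros at y ∈ {2}
  x = 2: [0↦0, 1↦6, 2↦5, 3↦4, 4↦3, 5↦2, 6↦1]  zeros at y ∈ {0}
  x = 3: [0↦4, 1↦5, 2↦6, 3↦0, 4↦1, 5↦2, 6↦3]  zeros at y ∈ {3}
  x = 4: [0↦4, 1↦0, 2↦3, 3↦6, 4↦2, 5↦5, 6↦1]  zeros at y ∈ {1}
  x = 5: [0↦0, 1↦5, 2↦3, 3↦1, 4↦6, 5↦4, 6↦2]  zeros at y ∈ {0}
  x = 6: [0↦6, 1↦6, 2↦6, 3↦6, 4↦6, 5↦6, 6↦6]  zeros at y ∈ ∅
Collecting zeros: affine points = {(0, 3), (1, 2), (2, 0), (3, 3), (4, 1), (5, 0)}.
Total count |C(F_7)_aff| = 6.


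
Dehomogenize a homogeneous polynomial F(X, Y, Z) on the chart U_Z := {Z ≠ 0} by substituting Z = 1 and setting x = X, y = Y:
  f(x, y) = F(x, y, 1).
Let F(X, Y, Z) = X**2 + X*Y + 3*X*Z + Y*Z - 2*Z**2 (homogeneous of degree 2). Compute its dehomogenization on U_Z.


f(x, y) = x**2 + x*y + 3*x + y - 2

On U_Z we set Z = 1. Each monomial c·X^i·Y^j·Z^k in F becomes c·x^i·y^j·1^k = c·x^i·y^j.
Substituting Z = 1: F(X, Y, 1) = x**2 + x*y + 3*x + y - 2.
Note: deg(f) ≤ deg(F) = 2; strict inequality happens when F is divisible by Z (lost terms).


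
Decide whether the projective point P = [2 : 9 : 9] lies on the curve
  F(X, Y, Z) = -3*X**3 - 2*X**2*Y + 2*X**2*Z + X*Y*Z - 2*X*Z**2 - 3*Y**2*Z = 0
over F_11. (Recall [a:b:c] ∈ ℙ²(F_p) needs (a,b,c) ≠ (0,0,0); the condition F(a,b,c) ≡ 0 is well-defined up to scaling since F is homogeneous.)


F(2,9,9) ≡ 3 (mod 11); P is NOT on the curve.

Evaluate F(2, 9, 9) term-by-term (mod 11).
  -3*X**3 ↦ -3·8·1·1 = -24
  -2*X**2*Y ↦ -2·4·9·1 = -72
  2*X**2*Z ↦ 2·4·1·9 = 72
  X*Y*Z ↦ 1·2·9·9 = 162
  -2*X*Z**2 ↦ -2·2·1·81 = -324
  -3*Y**2*Z ↦ -3·1·81·9 = -2187
Sum: F(2, 9, 9) = (-24) + (-72) + (72) + (162) + (-324) + (-2187) = -2373.
Reducing mod 11: -2373 ≡ 3 (mod 11).
Since F(a, b, c) ≡ 3 ≠ 0 (mod 11), P does NOT lie on the curve.


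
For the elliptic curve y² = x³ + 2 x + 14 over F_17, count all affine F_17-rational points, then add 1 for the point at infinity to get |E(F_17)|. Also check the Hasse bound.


Affine points = {(1, 0), (2, 3), (2, 14), (3, 8), (3, 9), (4, 1), (4, 16), (5, 8), (5, 9), (6, 2), (6, 15), (8, 7), (8, 10), (9, 8), (9, 9), (12, 7), (12, 10), (14, 7), (14, 10), (15, 6), (15, 11)}; affine count = 21; |E(F_17)| = 22.

Discriminant check: Δ ∝ 4a³ + 27b² = 4·2³ + 27·14² = 4·8 + 27·196 ≡ 3 (mod 17). Nonzero ⇒ E is nonsingular.
For each x ∈ F_17, compute rhs = x³ + 2·x + 14 mod 17, then count y ∈ F_17 with y² ≡ rhs.
  x = 0: rhs = 14, matching y values: none (0 points).
  x = 1: rhs = 0, matching y values: 0 (1 points).
  x = 2: rhs = 9, matching y values: 3, 14 (2 points).
  x = 3: rhs = 13, matching y values: 8, 9 (2 points).
  x = 4: rhs = 1, matching y values: 1, 16 (2 points).
  x = 5: rhs = 13, matching y values: 8, 9 (2 points).
  x = 6: rhs = 4, matching y values: 2, 15 (2 points).
  x = 7: rhs = 14, matching y values: none (0 points).
  x = 8: rhs = 15, matching y values: 7, 10 (2 points).
  x = 9: rhs = 13, matching y values: 8, 9 (2 points).
  x = 10: rhs = 14, matching y values: none (0 points).
  x = 11: rhs = 7, matching y values: none (0 points).
  x = 12: rhs = 15, matching y values: 7, 10 (2 points).
  x = 13: rhs = 10, matching y values: none (0 points).
  x = 14: rhs = 15, matching y values: 7, 10 (2 points).
  x = 15: rhs = 2, matching y values: 6, 11 (2 points).
  x = 16: rhs = 11, matching y values: none (0 points).
Total affine count: 21.
Full point count |E(F_17)| = 21 + 1 = 22.
Hasse bound: |22 − (17+1)| = |4| = 4 ≤ 2√17 ≈ 8.2462 ✓.


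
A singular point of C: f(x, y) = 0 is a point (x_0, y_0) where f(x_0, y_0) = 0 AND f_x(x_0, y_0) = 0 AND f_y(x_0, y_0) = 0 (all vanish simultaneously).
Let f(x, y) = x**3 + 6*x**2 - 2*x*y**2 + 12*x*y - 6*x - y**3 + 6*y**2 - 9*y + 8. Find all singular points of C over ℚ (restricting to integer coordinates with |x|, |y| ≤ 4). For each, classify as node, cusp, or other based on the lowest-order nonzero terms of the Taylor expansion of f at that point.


Singular points: {(-2, 3)}; classification: cusp.

Compute partial derivatives:
  f_x = 3*x**2 + 12*x - 2*y**2 + 12*y - 6.
  f_y = -4*x*y + 12*x - 3*y**2 + 12*y - 9.
Scan x_0 ∈ {−4, ..., 4}. For each x_0, f_y(x_0, y) is a polynomial in y; find its integer roots y ∈ {−4, ..., 4}, then test f_x and f at those candidates.
  x = -4: f_y(-4, y) = -3*y**2 + 28*y - 57; vanishes at y ∈ {3}. (-4, 3): f_x = 12 ≠ 0.
  x = -3: f_y(-3, y) = -3*y**2 + 24*y - 45; vanishes at y ∈ {3}. (-3, 3): f_x = 3 ≠ 0.
  x = -2: f_y(-2, y) = -3*y**2 + 20*y - 33; vanishes at y ∈ {3}. (-2, 3): f_x = 0, f = 0 — SINGULAR.
  x = -1: f_y(-1, y) = -3*y**2 + 16*y - 21; vanishes at y ∈ {3}. (-1, 3): f_x = 3 ≠ 0.
  x = 0: f_y(0, y) = -3*y**2 + 12*y - 9; vanishes at y ∈ {1, 3}. (0, 1): f_x = 4 ≠ 0; (0, 3): f_x = 12 ≠ 0.
  x = 1: f_y(1, y) = -3*y**2 + 8*y + 3; vanishes at y ∈ {3}. (1, 3): f_x = 27 ≠ 0.
  x = 2: f_y(2, y) = -3*y**2 + 4*y + 15; vanishes at y ∈ {3}. (2, 3): f_x = 48 ≠ 0.
  x = 3: f_y(3, y) = 27 - 3*y**2; vanishes at y ∈ {-3, 3}. (3, -3): f_x = 3 ≠ 0; (3, 3): f_x = 75 ≠ 0.
  x = 4: f_y(4, y) = -3*y**2 - 4*y + 39; vanishes at y ∈ {3}. (4, 3): f_x = 108 ≠ 0.
Only singular point on the grid: (-2, 3).
Classify: substitute x = -2 + u, y = 3 + v and expand: f = u**3 - 2*u*v**2 - v**3 + v**2.
No constant or linear terms (consistent with a singular point). Quadratic part: v**2. Cubic part: u**3 - 2*u*v**2 - v**3.
The quadratic part v**2 is a perfect square, so there is a single (double) tangent line v = 0, i.e. y = 3. Restricting the cubic part to that line (v = 0) leaves u**3 ≠ 0, so f is not divisible by v and the branch is v² ≈ -u**3 to lowest order — this is a cusp.
Classification: cusp.


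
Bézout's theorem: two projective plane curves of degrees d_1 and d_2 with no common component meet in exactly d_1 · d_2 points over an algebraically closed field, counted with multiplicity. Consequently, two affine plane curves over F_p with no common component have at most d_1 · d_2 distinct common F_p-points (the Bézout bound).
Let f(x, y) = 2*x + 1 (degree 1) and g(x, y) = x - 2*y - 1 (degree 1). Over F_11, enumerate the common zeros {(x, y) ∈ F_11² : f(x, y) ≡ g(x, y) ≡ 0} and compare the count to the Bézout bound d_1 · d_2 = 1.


Common zeros: {(5, 2)}; count = 1; Bézout bound = 1.

deg(f) = 1, deg(g) = 1, so Bézout bound = 1.
Scan x ∈ F_11. For each x, list the y ∈ F_11 with f(x, y) ≡ 0 and those with g(x, y) ≡ 0 (mod 11); the common zeros in that column are the intersection.
  x = 0: f ≡ 0 at y ∈ ∅; g ≡ 0 at y ∈ {5}; common: ∅.
  x = 1: f ≡ 0 at y ∈ ∅; g ≡ 0 at y ∈ {0}; common: ∅.
  x = 2: f ≡ 0 at y ∈ ∅; g ≡ 0 at y ∈ {6}; common: ∅.
  x = 3: f ≡ 0 at y ∈ ∅; g ≡ 0 at y ∈ {1}; common: ∅.
  x = 4: f ≡ 0 at y ∈ ∅; g ≡ 0 at y ∈ {7}; common: ∅.
  x = 5: f ≡ 0 at y ∈ {0, 1, 2, 3, 4, 5, 6, 7, 8, 9, 10}; g ≡ 0 at y ∈ {2}; common: {2}.
  x = 6: f ≡ 0 at y ∈ ∅; g ≡ 0 at y ∈ {8}; common: ∅.
  x = 7: f ≡ 0 at y ∈ ∅; g ≡ 0 at y ∈ {3}; common: ∅.
  x = 8: f ≡ 0 at y ∈ ∅; g ≡ 0 at y ∈ {9}; common: ∅.
  x = 9: f ≡ 0 at y ∈ ∅; g ≡ 0 at y ∈ {4}; common: ∅.
  x = 10: f ≡ 0 at y ∈ ∅; g ≡ 0 at y ∈ {10}; common: ∅.
Collecting: common zeros = {(5, 2)}, so the count is 1.
Comparison with the Bézout bound: 1 ≤ 1 = deg(f)·deg(g), as expected for curves with no common component (the bound is attained).
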